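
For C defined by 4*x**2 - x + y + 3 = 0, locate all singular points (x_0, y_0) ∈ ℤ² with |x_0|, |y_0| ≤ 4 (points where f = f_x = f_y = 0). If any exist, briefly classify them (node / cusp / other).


No singular points in the scanned grid; C is smooth there.

Compute partial derivatives:
  f_x = 8*x - 1.
  f_y = 1.
f_y = 1 is a nonzero constant, so f_y never vanishes: no point (x, y) can satisfy f = f_x = f_y = 0. In particular no (x, y) ∈ {−4, ..., 4}² is singular; the curve is smooth.


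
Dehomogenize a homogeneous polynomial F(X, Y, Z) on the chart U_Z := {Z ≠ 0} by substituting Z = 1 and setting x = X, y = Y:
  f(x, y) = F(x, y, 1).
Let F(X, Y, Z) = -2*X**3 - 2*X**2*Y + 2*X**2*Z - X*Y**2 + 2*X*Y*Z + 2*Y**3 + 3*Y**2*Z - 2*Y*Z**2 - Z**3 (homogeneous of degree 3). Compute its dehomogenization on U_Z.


f(x, y) = -2*x**3 - 2*x**2*y + 2*x**2 - x*y**2 + 2*x*y + 2*y**3 + 3*y**2 - 2*y - 1

On U_Z we set Z = 1. Each monomial c·X^i·Y^j·Z^k in F becomes c·x^i·y^j·1^k = c·x^i·y^j.
Substituting Z = 1: F(X, Y, 1) = -2*x**3 - 2*x**2*y + 2*x**2 - x*y**2 + 2*x*y + 2*y**3 + 3*y**2 - 2*y - 1.
Note: deg(f) ≤ deg(F) = 3; strict inequality happens when F is divisible by Z (lost terms).


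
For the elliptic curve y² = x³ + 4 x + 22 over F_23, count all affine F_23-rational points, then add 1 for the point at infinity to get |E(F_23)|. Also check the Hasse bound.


Affine points = {(1, 2), (1, 21), (5, 11), (5, 12), (6, 3), (6, 20), (7, 5), (7, 18), (10, 2), (10, 21), (12, 2), (12, 21), (14, 4), (14, 19), (17, 9), (17, 14), (20, 11), (20, 12), (21, 11), (21, 12)}; affine count = 20; |E(F_23)| = 21.

Discriminant check: Δ ∝ 4a³ + 27b² = 4·4³ + 27·22² = 4·64 + 27·484 ≡ 7 (mod 23). Nonzero ⇒ E is nonsingular.
For each x ∈ F_23, compute rhs = x³ + 4·x + 22 mod 23, then count y ∈ F_23 with y² ≡ rhs.
  x = 0: rhs = 22, matching y values: none (0 points).
  x = 1: rhs = 4, matching y values: 2, 21 (2 points).
  x = 2: rhs = 15, matching y values: none (0 points).
  x = 3: rhs = 15, matching y values: none (0 points).
  x = 4: rhs = 10, matching y values: none (0 points).
  x = 5: rhs = 6, matching y values: 11, 12 (2 points).
  x = 6: rhs = 9, matching y values: 3, 20 (2 points).
  x = 7: rhs = 2, matching y values: 5, 18 (2 points).
  x = 8: rhs = 14, matching y values: none (0 points).
  x = 9: rhs = 5, matching y values: none (0 points).
  x = 10: rhs = 4, matching y values: 2, 21 (2 points).
  x = 11: rhs = 17, matching y values: none (0 points).
  x = 12: rhs = 4, matching y values: 2, 21 (2 points).
  x = 13: rhs = 17, matching y values: none (0 points).
  x = 14: rhs = 16, matching y values: 4, 19 (2 points).
  x = 15: rhs = 7, matching y values: none (0 points).
  x = 16: rhs = 19, matching y values: none (0 points).
  x = 17: rhs = 12, matching y values: 9, 14 (2 points).
  x = 18: rhs = 15, matching y values: none (0 points).
  x = 19: rhs = 11, matching y values: none (0 points).
  x = 20: rhs = 6, matching y values: 11, 12 (2 points).
  x = 21: rhs = 6, matching y values: 11, 12 (2 points).
  x = 22: rhs = 17, matching y values: none (0 points).
Total affine count: 20.
Full point count |E(F_23)| = 20 + 1 = 21.
Hasse bound: |21 − (23+1)| = |-3| = 3 ≤ 2√23 ≈ 9.5917 ✓.


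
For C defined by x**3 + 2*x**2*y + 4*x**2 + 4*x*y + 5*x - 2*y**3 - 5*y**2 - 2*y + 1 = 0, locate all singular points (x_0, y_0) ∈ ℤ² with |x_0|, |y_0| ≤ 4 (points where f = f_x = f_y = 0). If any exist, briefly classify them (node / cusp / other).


Singular points: {(-1, -1)}; classification: node.

Compute partial derivatives:
  f_x = 3*x**2 + 4*x*y + 8*x + 4*y + 5.
  f_y = 2*x**2 + 4*x - 6*y**2 - 10*y - 2.
Scan x_0 ∈ {−4, ..., 4}. For each x_0, f_y(x_0, y) is a polynomial in y; find its integer roots y ∈ {−4, ..., 4}, then test f_x and f at those candidates.
  x = -4: f_y(-4, y) = -6*y**2 - 10*y + 14; no integer root y with |y| ≤ 4.
  x = -3: f_y(-3, y) = -6*y**2 - 10*y + 4; vanishes at y ∈ {-2}. (-3, -2): f_x = 24 ≠ 0.
  x = -2: f_y(-2, y) = -6*y**2 - 10*y - 2; no integer root y with |y| ≤ 4.
  x = -1: f_y(-1, y) = -6*y**2 - 10*y - 4; vanishes at y ∈ {-1}. (-1, -1): f_x = 0, f = 0 — SINGULAR.
  x = 0: f_y(0, y) = -6*y**2 - 10*y - 2; no integer root y with |y| ≤ 4.
  x = 1: f_y(1, y) = -6*y**2 - 10*y + 4; vanishes at y ∈ {-2}. (1, -2): f_x = 0 but f = -1 ≠ 0.
  x = 2: f_y(2, y) = -6*y**2 - 10*y + 14; no integer root y with |y| ≤ 4.
  x = 3: f_y(3, y) = -6*y**2 - 10*y + 28; no integer root y with |y| ≤ 4.
  x = 4: f_y(4, y) = -6*y**2 - 10*y + 46; no integer root y with |y| ≤ 4.
Only singular point on the grid: (-1, -1).
Classify: substitute x = -1 + u, y = -1 + v and expand: f = u**3 + 2*u**2*v - u**2 - 2*v**3 + v**2.
No constant or linear terms (consistent with a singular point). Quadratic part: -u**2 + v**2. Cubic part: u**3 + 2*u**2*v - 2*v**3.
The quadratic part v**2 - u**2 = (v − u)(v + u) splits into two distinct linear factors, so there are two distinct tangent lines y − -1 = ±(x − -1) — this is a node (ordinary double point).
Classification: node.


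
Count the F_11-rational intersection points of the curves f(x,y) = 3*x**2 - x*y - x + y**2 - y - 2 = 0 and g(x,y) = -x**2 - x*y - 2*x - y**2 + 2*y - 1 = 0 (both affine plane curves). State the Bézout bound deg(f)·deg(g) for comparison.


Common zeros: {(10, 3)}; count = 1; Bézout bound = 4.

deg(f) = 2, deg(g) = 2, so Bézout bound = 4.
Scan x ∈ F_11. For each x, list the y ∈ F_11 with f(x, y) ≡ 0 and those with g(x, y) ≡ 0 (mod 11); the common zeros in that column are the intersection.
  x = 0: f ≡ 0 at y ∈ {2, 10}; g ≡ 0 at y ∈ {1}; common: ∅.
  x = 1: f ≡ 0 at y ∈ {0, 2}; g ≡ 0 at y ∈ ∅; common: ∅.
  x = 2: f ≡ 0 at y ∈ ∅; g ≡ 0 at y ∈ ∅; common: ∅.
  x = 3: f ≡ 0 at y ∈ {0, 4}; g ≡ 0 at y ∈ {2, 8}; common: ∅.
  x = 4: f ≡ 0 at y ∈ {8}; g ≡ 0 at y ∈ {2, 7}; common: ∅.
  x = 5: f ≡ 0 at y ∈ ∅; g ≡ 0 at y ∈ ∅; common: ∅.
  x = 6: f ≡ 0 at y ∈ {3, 4}; g ≡ 0 at y ∈ ∅; common: ∅.
  x = 7: f ≡ 0 at y ∈ ∅; g ≡ 0 at y ∈ {3}; common: ∅.
  x = 8: f ≡ 0 at y ∈ ∅; g ≡ 0 at y ∈ {1, 4}; common: ∅.
  x = 9: f ≡ 0 at y ∈ ∅; g ≡ 0 at y ∈ {7, 8}; common: ∅.
  x = 10: f ≡ 0 at y ∈ {3, 8}; g ≡ 0 at y ∈ {0, 3}; common: {3}.
Collecting: common zeros = {(10, 3)}, so the count is 1.
Comparison with the Bézout bound: 1 ≤ 4 = deg(f)·deg(g), as expected for curves with no common component (the affine F_11-count falls short of the bound because intersections may lie at infinity, over extension fields, or carry multiplicity).


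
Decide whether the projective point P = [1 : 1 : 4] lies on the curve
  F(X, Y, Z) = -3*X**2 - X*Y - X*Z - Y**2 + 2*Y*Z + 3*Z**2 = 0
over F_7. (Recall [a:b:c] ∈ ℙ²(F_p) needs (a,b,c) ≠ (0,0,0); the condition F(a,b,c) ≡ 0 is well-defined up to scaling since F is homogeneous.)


F(1,1,4) ≡ 5 (mod 7); P is NOT on the curve.

Evaluate F(1, 1, 4) term-by-term (mod 7).
  -3*X**2 ↦ -3·1·1·1 = -3
  -X*Y ↦ -1·1·1·1 = -1
  -X*Z ↦ -1·1·1·4 = -4
  -Y**2 ↦ -1·1·1·1 = -1
  2*Y*Z ↦ 2·1·1·4 = 8
  3*Z**2 ↦ 3·1·1·16 = 48
Sum: F(1, 1, 4) = (-3) + (-1) + (-4) + (-1) + (8) + (48) = 47.
Reducing mod 7: 47 ≡ 5 (mod 7).
Since F(a, b, c) ≡ 5 ≠ 0 (mod 7), P does NOT lie on the curve.


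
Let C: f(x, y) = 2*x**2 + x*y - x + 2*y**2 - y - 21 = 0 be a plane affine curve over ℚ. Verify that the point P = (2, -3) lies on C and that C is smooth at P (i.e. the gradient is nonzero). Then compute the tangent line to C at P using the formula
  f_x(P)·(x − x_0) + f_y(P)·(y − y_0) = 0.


Tangent line at P: 4*x - 11*y - 41 = 0.

Step 1: f(2, -3) = 0, so P lies on C.
Step 2: partial derivatives
  f_x(x, y) = 4*x + y - 1, f_y(x, y) = x + 4*y - 1.
  f_x(P) = 4, f_y(P) = -11 (gradient nonzero, so P is smooth).
Step 3: tangent line at P: 4·(x − 2) + -11·(y − -3) = 0.
Expanding: 4*x - 11*y - 41 = 0.


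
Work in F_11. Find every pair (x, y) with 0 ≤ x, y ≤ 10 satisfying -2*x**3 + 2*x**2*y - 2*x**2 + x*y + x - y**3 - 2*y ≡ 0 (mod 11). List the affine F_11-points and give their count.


Affine F_11-points: {(0, 0), (0, 3), (0, 8), (2, 0), (3, 5), (3, 8), (3, 9), (4, 8), (6, 3), (7, 3), (7, 4), (8, 0), (9, 5), (10, 2)}; count = 14.

For each of the 121 pairs (x, y) ∈ F_11², evaluate f(x, y) mod 11. Record the zeros.
  x = 0: [0↦0, 1↦8, 2↦10, 3↦0, 4↦5, 5↦8, 6↦3, 7↦6, 8↦0, 9↦1, 10↦3]  zeros at y ∈ {0, 3, 8}
  x = 1: [0↦8, 1↦8, 2↦2, 3↦6, 4↦3, 5↦9, 6↦7, 7↦2, 8↦10, 9↦3, 10↦8]  zeros at y ∈ ∅
  x = 2: [0↦0, 1↦7, 2↦8, 3↦8, 4↦1, 5↦3, 6↦8, 7↦10, 8↦3, 9↦3, 10↦4]  zeros at y ∈ {0}
  x = 3: [0↦8, 1↦4, 2↦5, 3↦5, 4↦9, 5↦0, 6↦5, 7↦7, 8↦0, 9↦0, 10↦1]  zeros at y ∈ {5, 8, 9}
  x = 4: [0↦9, 1↦9, 2↦3, 3↦7, 4↦4, 5↦10, 6↦8, 7↦3, 8↦0, 9↦4, 10↦9]  zeros at y ∈ {8}
  x = 5: [0↦2, 1↦10, 2↦1, 3↦2, 4↦7, 5↦10, 6↦5, 7↦8, 8↦2, 9↦3, 10↦5]  zeros at y ∈ ∅
  x = 6: [0↦8, 1↦6, 2↦9, 3↦0, 4↦6, 5↦10, 6↦6, 7↦10, 8↦5, 9↦7, 10↦10]  zeros at y ∈ {3}
  x = 7: [0↦4, 1↦7, 2↦4, 3↦0, 4↦0, 5↦9, 6↦10, 7↦8, 8↦8, 9↦4, 10↦1]  zeros at y ∈ {3, 4}
  x = 8: [0↦0, 1↦1, 2↦7, 3↦1, 4↦10, 5↦6, 6↦5, 7↦1, 8↦10, 9↦4, 10↦10]  zeros at y ∈ {0}
  x = 9: [0↦6, 1↦9, 2↦6, 3↦2, 4↦2, 5↦0, 6↦1, 7↦10, 8↦10, 9↦6, 10↦3]  zeros at y ∈ {5}
  x = 10: [0↦10, 1↦8, 2↦0, 3↦2, 4↦8, 5↦1, 6↦8, 7↦1, 8↦7, 9↦9, 10↦1]  zeros at y ∈ {2}
Collecting zeros: affine points = {(0, 0), (0, 3), (0, 8), (2, 0), (3, 5), (3, 8), (3, 9), (4, 8), (6, 3), (7, 3), (7, 4), (8, 0), (9, 5), (10, 2)}.
Total count |C(F_11)_aff| = 14.


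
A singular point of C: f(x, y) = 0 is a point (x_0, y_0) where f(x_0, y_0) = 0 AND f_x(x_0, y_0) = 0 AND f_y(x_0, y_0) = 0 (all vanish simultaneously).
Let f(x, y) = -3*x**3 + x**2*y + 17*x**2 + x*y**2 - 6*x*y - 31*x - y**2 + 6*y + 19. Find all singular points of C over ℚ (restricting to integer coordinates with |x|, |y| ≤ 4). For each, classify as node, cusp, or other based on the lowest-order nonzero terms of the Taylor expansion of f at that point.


Singular points: {(2, 1)}; classification: cusp.

Compute partial derivatives:
  f_x = -9*x**2 + 2*x*y + 34*x + y**2 - 6*y - 31.
  f_y = x**2 + 2*x*y - 6*x - 2*y + 6.
Scan x_0 ∈ {−4, ..., 4}. For each x_0, f_y(x_0, y) is a polynomial in y; find its integer roots y ∈ {−4, ..., 4}, then test f_x and f at those candidates.
  x = -4: f_y(-4, y) = 46 - 10*y; no integer root y with |y| ≤ 4.
  x = -3: f_y(-3, y) = 33 - 8*y; no integer root y with |y| ≤ 4.
  x = -2: f_y(-2, y) = 22 - 6*y; no integer root y with |y| ≤ 4.
  x = -1: f_y(-1, y) = 13 - 4*y; no integer root y with |y| ≤ 4.
  x = 0: f_y(0, y) = 6 - 2*y; vanishes at y ∈ {3}. (0, 3): f_x = -40 ≠ 0.
  x = 1: f_y(1, y) = 1; no integer root y with |y| ≤ 4.
  x = 2: f_y(2, y) = 2*y - 2; vanishes at y ∈ {1}. (2, 1): f_x = 0, f = 0 — SINGULAR.
  x = 3: f_y(3, y) = 4*y - 3; no integer root y with |y| ≤ 4.
  x = 4: f_y(4, y) = 6*y - 2; no integer root y with |y| ≤ 4.
Only singular point on the grid: (2, 1).
Classify: substitute x = 2 + u, y = 1 + v and expand: f = -3*u**3 + u**2*v + u*v**2 + v**2.
No constant or linear terms (consistent with a singular point). Quadratic part: v**2. Cubic part: -3*u**3 + u**2*v + u*v**2.
The quadratic part v**2 is a perfect square, so there is a single (double) tangent line v = 0, i.e. y = 1. Restricting the cubic part to that line (v = 0) leaves -3*u**3 ≠ 0, so f is not divisible by v and the branch is v² ≈ 3*u**3 to lowest order — this is a cusp.
Classification: cusp.


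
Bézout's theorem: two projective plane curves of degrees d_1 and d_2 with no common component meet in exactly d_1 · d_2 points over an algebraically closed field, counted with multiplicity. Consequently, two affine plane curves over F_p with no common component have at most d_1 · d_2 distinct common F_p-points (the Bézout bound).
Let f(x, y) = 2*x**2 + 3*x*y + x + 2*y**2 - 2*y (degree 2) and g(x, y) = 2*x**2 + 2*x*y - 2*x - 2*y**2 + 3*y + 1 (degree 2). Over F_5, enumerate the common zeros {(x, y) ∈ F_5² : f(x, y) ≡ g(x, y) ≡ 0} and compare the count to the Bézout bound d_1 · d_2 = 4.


Common zeros: {(2, 0), (3, 1)}; count = 2; Bézout bound = 4.

deg(f) = 2, deg(g) = 2, so Bézout bound = 4.
Scan x ∈ F_5. For each x, list the y ∈ F_5 with f(x, y) ≡ 0 and those with g(x, y) ≡ 0 (mod 5); the common zeros in that column are the intersection.
  x = 0: f ≡ 0 at y ∈ {0, 1}; g ≡ 0 at y ∈ ∅; common: ∅.
  x = 1: f ≡ 0 at y ∈ ∅; g ≡ 0 at y ∈ ∅; common: ∅.
  x = 2: f ≡ 0 at y ∈ {0, 3}; g ≡ 0 at y ∈ {0, 1}; common: {0}.
  x = 3: f ≡ 0 at y ∈ {1, 3}; g ≡ 0 at y ∈ {1}; common: {1}.
  x = 4: f ≡ 0 at y ∈ ∅; g ≡ 0 at y ∈ {0, 3}; common: ∅.
Collecting: common zeros = {(2, 0), (3, 1)}, so the count is 2.
Comparison with the Bézout bound: 2 ≤ 4 = deg(f)·deg(g), as expected for curves with no common component (the affine F_5-count falls short of the bound because intersections may lie at infinity, over extension fields, or carry multiplicity).


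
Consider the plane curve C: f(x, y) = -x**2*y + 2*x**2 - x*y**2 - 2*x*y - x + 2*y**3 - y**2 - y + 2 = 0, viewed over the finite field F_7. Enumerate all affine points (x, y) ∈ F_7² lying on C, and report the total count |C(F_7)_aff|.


Affine F_7-points: {(0, 6), (5, 1), (6, 1), (6, 2), (6, 4)}; count = 5.

For each of the 49 pairs (x, y) ∈ F_7², evaluate f(x, y) mod 7. Record the zeros.
  x = 0: [0↦2, 1↦2, 2↦5, 3↦2, 4↦5, 5↦5, 6↦0]  zeros at y ∈ {6}
  x = 1: [0↦3, 1↦6, 2↦3, 3↦6, 4↦6, 5↦1, 6↦3]  zeros at y ∈ ∅
  x = 2: [0↦1, 1↦5, 2↦1, 3↦1, 4↦3, 5↦5, 6↦5]  zeros at y ∈ ∅
  x = 3: [0↦3, 1↦6, 2↦6, 3↦1, 4↦3, 5↦3, 6↦6]  zeros at y ∈ ∅
  x = 4: [0↦2, 1↦2, 2↦4, 3↦6, 4↦6, 5↦2, 6↦6]  zeros at y ∈ ∅
  x = 5: [0↦5, 1↦0, 2↦2, 3↦2, 4↦5, 5↦2, 6↦5]  zeros at y ∈ {1}
  x = 6: [0↦5, 1↦0, 2↦0, 3↦3, 4↦0, 5↦3, 6↦3]  zeros at y ∈ {1, 2, 4}
Collecting zeros: affine points = {(0, 6), (5, 1), (6, 1), (6, 2), (6, 4)}.
Total count |C(F_7)_aff| = 5.


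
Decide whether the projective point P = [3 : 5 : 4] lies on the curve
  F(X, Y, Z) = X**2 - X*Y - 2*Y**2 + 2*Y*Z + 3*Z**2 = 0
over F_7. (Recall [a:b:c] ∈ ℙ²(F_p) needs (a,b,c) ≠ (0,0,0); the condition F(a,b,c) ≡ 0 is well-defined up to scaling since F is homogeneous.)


F(3,5,4) ≡ 4 (mod 7); P is NOT on the curve.

Evaluate F(3, 5, 4) term-by-term (mod 7).
  X**2 ↦ 1·9·1·1 = 9
  -X*Y ↦ -1·3·5·1 = -15
  -2*Y**2 ↦ -2·1·25·1 = -50
  2*Y*Z ↦ 2·1·5·4 = 40
  3*Z**2 ↦ 3·1·1·16 = 48
Sum: F(3, 5, 4) = (9) + (-15) + (-50) + (40) + (48) = 32.
Reducing mod 7: 32 ≡ 4 (mod 7).
Since F(a, b, c) ≡ 4 ≠ 0 (mod 7), P does NOT lie on the curve.


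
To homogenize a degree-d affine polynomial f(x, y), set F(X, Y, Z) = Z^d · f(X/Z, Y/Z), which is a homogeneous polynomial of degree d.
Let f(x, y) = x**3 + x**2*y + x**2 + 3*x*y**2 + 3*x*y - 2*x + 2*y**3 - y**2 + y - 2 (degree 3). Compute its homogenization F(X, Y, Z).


F(X, Y, Z) = X**3 + X**2*Y + X**2*Z + 3*X*Y**2 + 3*X*Y*Z - 2*X*Z**2 + 2*Y**3 - Y**2*Z + Y*Z**2 - 2*Z**3

deg(f) = 3.
Substitute x = X/Z, y = Y/Z into f, then multiply by Z^3.
  monomial 1·x^3·y^0 ↦ 1·X^3·Y^0·Z^0.
  monomial 1·x^2·y^1 ↦ 1·X^2·Y^1·Z^0.
  monomial 1·x^2·y^0 ↦ 1·X^2·Y^0·Z^1.
  monomial 3·x^1·y^2 ↦ 3·X^1·Y^2·Z^0.
  monomial 3·x^1·y^1 ↦ 3·X^1·Y^1·Z^1.
  monomial -2·x^1·y^0 ↦ -2·X^1·Y^0·Z^2.
  monomial 2·x^0·y^3 ↦ 2·X^0·Y^3·Z^0.
  monomial -1·x^0·y^2 ↦ -1·X^0·Y^2·Z^1.
  monomial 1·x^0·y^1 ↦ 1·X^0·Y^1·Z^2.
  monomial -2·x^0·y^0 ↦ -2·X^0·Y^0·Z^3.
Collecting: F(X, Y, Z) = X**3 + X**2*Y + X**2*Z + 3*X*Y**2 + 3*X*Y*Z - 2*X*Z**2 + 2*Y**3 - Y**2*Z + Y*Z**2 - 2*Z**3.


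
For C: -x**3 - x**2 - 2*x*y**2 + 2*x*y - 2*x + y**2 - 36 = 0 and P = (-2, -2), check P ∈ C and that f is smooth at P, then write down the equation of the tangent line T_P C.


Tangent line at P: -22*x - 24*y - 92 = 0.

Step 1: f(-2, -2) = 0, so P lies on C.
Step 2: partial derivatives
  f_x(x, y) = -3*x**2 - 2*x - 2*y**2 + 2*y - 2, f_y(x, y) = -4*x*y + 2*x + 2*y.
  f_x(P) = -22, f_y(P) = -24 (gradient nonzero, so P is smooth).
Step 3: tangent line at P: -22·(x − -2) + -24·(y − -2) = 0.
Expanding: -22*x - 24*y - 92 = 0.


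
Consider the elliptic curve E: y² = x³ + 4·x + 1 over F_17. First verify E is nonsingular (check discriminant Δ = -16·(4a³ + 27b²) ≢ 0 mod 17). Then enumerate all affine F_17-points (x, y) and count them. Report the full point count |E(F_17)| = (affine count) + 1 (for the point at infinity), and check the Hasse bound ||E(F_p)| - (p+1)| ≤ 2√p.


Affine points = {(0, 1), (0, 16), (2, 0), (4, 8), (4, 9), (7, 7), (7, 10), (8, 1), (8, 16), (9, 1), (9, 16), (10, 2), (10, 15), (11, 4), (11, 13), (12, 3), (12, 14), (14, 8), (14, 9), (15, 6), (15, 11), (16, 8), (16, 9)}; affine count = 23; |E(F_17)| = 24.

Discriminant check: Δ ∝ 4a³ + 27b² = 4·4³ + 27·1² = 4·64 + 27·1 ≡ 11 (mod 17). Nonzero ⇒ E is nonsingular.
For each x ∈ F_17, compute rhs = x³ + 4·x + 1 mod 17, then count y ∈ F_17 with y² ≡ rhs.
  x = 0: rhs = 1, matching y values: 1, 16 (2 points).
  x = 1: rhs = 6, matching y values: none (0 points).
  x = 2: rhs = 0, matching y values: 0 (1 points).
  x = 3: rhs = 6, matching y values: none (0 points).
  x = 4: rhs = 13, matching y values: 8, 9 (2 points).
  x = 5: rhs = 10, matching y values: none (0 points).
  x = 6: rhs = 3, matching y values: none (0 points).
  x = 7: rhs = 15, matching y values: 7, 10 (2 points).
  x = 8: rhs = 1, matching y values: 1, 16 (2 points).
  x = 9: rhs = 1, matching y values: 1, 16 (2 points).
  x = 10: rhs = 4, matching y values: 2, 15 (2 points).
  x = 11: rhs = 16, matching y values: 4, 13 (2 points).
  x = 12: rhs = 9, matching y values: 3, 14 (2 points).
  x = 13: rhs = 6, matching y values: none (0 points).
  x = 14: rhs = 13, matching y values: 8, 9 (2 points).
  x = 15: rhs = 2, matching y values: 6, 11 (2 points).
  x = 16: rhs = 13, matching y values: 8, 9 (2 points).
Total affine count: 23.
Full point count |E(F_17)| = 23 + 1 = 24.
Hasse bound: |24 − (17+1)| = |6| = 6 ≤ 2√17 ≈ 8.2462 ✓.


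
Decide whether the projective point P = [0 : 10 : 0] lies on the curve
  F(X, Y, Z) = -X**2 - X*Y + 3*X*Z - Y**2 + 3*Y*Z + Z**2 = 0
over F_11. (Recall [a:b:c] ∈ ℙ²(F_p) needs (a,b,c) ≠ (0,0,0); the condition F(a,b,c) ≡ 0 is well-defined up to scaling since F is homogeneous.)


F(0,10,0) ≡ 10 (mod 11); P is NOT on the curve.

Evaluate F(0, 10, 0) term-by-term (mod 11).
  -X**2 ↦ -1·0·1·1 = 0
  -X*Y ↦ -1·0·10·1 = 0
  3*X*Z ↦ 3·0·1·0 = 0
  -Y**2 ↦ -1·1·100·1 = -100
  3*Y*Z ↦ 3·1·10·0 = 0
  Z**2 ↦ 1·1·1·0 = 0
Sum: F(0, 10, 0) = (0) + (0) + (0) + (-100) + (0) + (0) = -100.
Reducing mod 11: -100 ≡ 10 (mod 11).
Since F(a, b, c) ≡ 10 ≠ 0 (mod 11), P does NOT lie on the curve.


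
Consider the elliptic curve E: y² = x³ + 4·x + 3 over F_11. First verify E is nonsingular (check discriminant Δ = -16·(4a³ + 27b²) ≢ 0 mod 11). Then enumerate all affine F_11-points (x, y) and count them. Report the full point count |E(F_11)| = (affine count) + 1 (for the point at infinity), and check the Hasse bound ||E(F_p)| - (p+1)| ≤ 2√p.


Affine points = {(0, 5), (0, 6), (3, 3), (3, 8), (5, 4), (5, 7), (6, 1), (6, 10), (7, 0), (9, 3), (9, 8), (10, 3), (10, 8)}; affine count = 13; |E(F_11)| = 14.

Discriminant check: Δ ∝ 4a³ + 27b² = 4·4³ + 27·3² = 4·64 + 27·9 ≡ 4 (mod 11). Nonzero ⇒ E is nonsingular.
For each x ∈ F_11, compute rhs = x³ + 4·x + 3 mod 11, then count y ∈ F_11 with y² ≡ rhs.
  x = 0: rhs = 3, matching y values: 5, 6 (2 points).
  x = 1: rhs = 8, matching y values: none (0 points).
  x = 2: rhs = 8, matching y values: none (0 points).
  x = 3: rhs = 9, matching y values: 3, 8 (2 points).
  x = 4: rhs = 6, matching y values: none (0 points).
  x = 5: rhs = 5, matching y values: 4, 7 (2 points).
  x = 6: rhs = 1, matching y values: 1, 10 (2 points).
  x = 7: rhs = 0, matching y values: 0 (1 points).
  x = 8: rhs = 8, matching y values: none (0 points).
  x = 9: rhs = 9, matching y values: 3, 8 (2 points).
  x = 10: rhs = 9, matching y values: 3, 8 (2 points).
Total affine count: 13.
Full point count |E(F_11)| = 13 + 1 = 14.
Hasse bound: |14 − (11+1)| = |2| = 2 ≤ 2√11 ≈ 6.6332 ✓.


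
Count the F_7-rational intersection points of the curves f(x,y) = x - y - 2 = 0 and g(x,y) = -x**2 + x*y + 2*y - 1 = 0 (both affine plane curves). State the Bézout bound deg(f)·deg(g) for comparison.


Common zeros: ∅; count = 0; Bézout bound = 2.

deg(f) = 1, deg(g) = 2, so Bézout bound = 2.
Scan x ∈ F_7. For each x, list the y ∈ F_7 with f(x, y) ≡ 0 and those with g(x, y) ≡ 0 (mod 7); the common zeros in that column are the intersection.
  x = 0: f ≡ 0 at y ∈ {5}; g ≡ 0 at y ∈ {4}; common: ∅.
  x = 1: f ≡ 0 at y ∈ {6}; g ≡ 0 at y ∈ {3}; common: ∅.
  x = 2: f ≡ 0 at y ∈ {0}; g ≡ 0 at y ∈ {3}; common: ∅.
  x = 3: f ≡ 0 at y ∈ {1}; g ≡ 0 at y ∈ {2}; common: ∅.
  x = 4: f ≡ 0 at y ∈ {2}; g ≡ 0 at y ∈ {4}; common: ∅.
  x = 5: f ≡ 0 at y ∈ {3}; g ≡ 0 at y ∈ ∅; common: ∅.
  x = 6: f ≡ 0 at y ∈ {4}; g ≡ 0 at y ∈ {2}; common: ∅.
Collecting: common zeros = ∅, so the count is 0.
Comparison with the Bézout bound: 0 ≤ 2 = deg(f)·deg(g), as expected for curves with no common component (the affine F_7-count falls short of the bound because intersections may lie at infinity, over extension fields, or carry multiplicity).


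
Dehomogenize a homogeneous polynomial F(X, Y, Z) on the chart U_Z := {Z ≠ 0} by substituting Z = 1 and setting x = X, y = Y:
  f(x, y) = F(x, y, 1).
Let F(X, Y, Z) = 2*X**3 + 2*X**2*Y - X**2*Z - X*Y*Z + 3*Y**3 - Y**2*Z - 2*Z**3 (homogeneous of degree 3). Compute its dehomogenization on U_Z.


f(x, y) = 2*x**3 + 2*x**2*y - x**2 - x*y + 3*y**3 - y**2 - 2

On U_Z we set Z = 1. Each monomial c·X^i·Y^j·Z^k in F becomes c·x^i·y^j·1^k = c·x^i·y^j.
Substituting Z = 1: F(X, Y, 1) = 2*x**3 + 2*x**2*y - x**2 - x*y + 3*y**3 - y**2 - 2.
Note: deg(f) ≤ deg(F) = 3; strict inequality happens when F is divisible by Z (lost terms).


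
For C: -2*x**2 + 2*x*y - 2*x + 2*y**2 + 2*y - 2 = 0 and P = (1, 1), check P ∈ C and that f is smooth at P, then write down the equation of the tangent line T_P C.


Tangent line at P: -4*x + 8*y - 4 = 0.

Step 1: f(1, 1) = 0, so P lies on C.
Step 2: partial derivatives
  f_x(x, y) = -4*x + 2*y - 2, f_y(x, y) = 2*x + 4*y + 2.
  f_x(P) = -4, f_y(P) = 8 (gradient nonzero, so P is smooth).
Step 3: tangent line at P: -4·(x − 1) + 8·(y − 1) = 0.
Expanding: -4*x + 8*y - 4 = 0.


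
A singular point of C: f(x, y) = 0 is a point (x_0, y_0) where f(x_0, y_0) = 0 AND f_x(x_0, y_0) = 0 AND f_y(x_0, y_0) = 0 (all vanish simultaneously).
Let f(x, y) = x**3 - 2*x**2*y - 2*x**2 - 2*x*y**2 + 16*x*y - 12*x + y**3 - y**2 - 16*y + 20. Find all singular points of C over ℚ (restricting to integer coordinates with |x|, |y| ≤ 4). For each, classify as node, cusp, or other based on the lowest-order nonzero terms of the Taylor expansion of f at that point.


Singular points: {(2, 2)}; classification: cusp.

Compute partial derivatives:
  f_x = 3*x**2 - 4*x*y - 4*x - 2*y**2 + 16*y - 12.
  f_y = -2*x**2 - 4*x*y + 16*x + 3*y**2 - 2*y - 16.
Scan x_0 ∈ {−4, ..., 4}. For each x_0, f_y(x_0, y) is a polynomial in y; find its integer roots y ∈ {−4, ..., 4}, then test f_x and f at those candidates.
  x = -4: f_y(-4, y) = 3*y**2 + 14*y - 112; no integer root y with |y| ≤ 4.
  x = -3: f_y(-3, y) = 3*y**2 + 10*y - 82; no integer root y with |y| ≤ 4.
  x = -2: f_y(-2, y) = 3*y**2 + 6*y - 56; no integer root y with |y| ≤ 4.
  x = -1: f_y(-1, y) = 3*y**2 + 2*y - 34; no integer root y with |y| ≤ 4.
  x = 0: f_y(0, y) = 3*y**2 - 2*y - 16; vanishes at y ∈ {-2}. (0, -2): f_x = -52 ≠ 0.
  x = 1: f_y(1, y) = 3*y**2 - 6*y - 2; no integer root y with |y| ≤ 4.
  x = 2: f_y(2, y) = 3*y**2 - 10*y + 8; vanishes at y ∈ {2}. (2, 2): f_x = 0, f = 0 — SINGULAR.
  x = 3: f_y(3, y) = 3*y**2 - 14*y + 14; no integer root y with |y| ≤ 4.
  x = 4: f_y(4, y) = 3*y**2 - 18*y + 16; no integer root y with |y| ≤ 4.
Only singular point on the grid: (2, 2).
Classify: substitute x = 2 + u, y = 2 + v and expand: f = u**3 - 2*u**2*v - 2*u*v**2 + v**3 + v**2.
No constant or linear terms (consistent with a singular point). Quadratic part: v**2. Cubic part: u**3 - 2*u**2*v - 2*u*v**2 + v**3.
The quadratic part v**2 is a perfect square, so there is a single (double) tangent line v = 0, i.e. y = 2. Restricting the cubic part to that line (v = 0) leaves u**3 ≠ 0, so f is not divisible by v and the branch is v² ≈ -u**3 to lowest order — this is a cusp.
Classification: cusp.


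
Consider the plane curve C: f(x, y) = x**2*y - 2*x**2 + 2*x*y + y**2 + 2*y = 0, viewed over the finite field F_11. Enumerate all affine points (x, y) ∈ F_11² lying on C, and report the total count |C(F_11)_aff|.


Affine F_11-points: {(0, 0), (0, 9), (1, 3), (2, 6), (3, 1), (3, 4), (4, 3), (4, 4), (6, 6), (6, 10), (8, 7), (8, 10), (9, 2), (9, 7), (10, 1), (10, 9)}; count = 16.

For each of the 121 pairs (x, y) ∈ F_11², evaluate f(x, y) mod 11. Record the zeros.
  x = 0: [0↦0, 1↦3, 2↦8, 3↦4, 4↦2, 5↦2, 6↦4, 7↦8, 8↦3, 9↦0, 10↦10]  zeros at y ∈ {0, 9}
  x = 1: [0↦9, 1↦4, 2↦1, 3↦0, 4↦1, 5↦4, 6↦9, 7↦5, 8↦3, 9↦3, 10↦5]  zeros at y ∈ {3}
  x = 2: [0↦3, 1↦3, 2↦5, 3↦9, 4↦4, 5↦1, 6↦0, 7↦1, 8↦4, 9↦9, 10↦5]  zeros at y ∈ {6}
  x = 3: [0↦4, 1↦0, 2↦9, 3↦9, 4↦0, 5↦4, 6↦10, 7↦7, 8↦6, 9↦7, 10↦10]  zeros at y ∈ {1, 4}
  x = 4: [0↦1, 1↦6, 2↦2, 3↦0, 4↦0, 5↦2, 6↦6, 7↦1, 8↦9, 9↦8, 10↦9]  zeros at y ∈ {3, 4}
  x = 5: [0↦5, 1↦10, 2↦6, 3↦4, 4↦4, 5↦6, 6↦10, 7↦5, 8↦2, 9↦1, 10↦2]  zeros at y ∈ ∅
  x = 6: [0↦5, 1↦1, 2↦10, 3↦10, 4↦1, 5↦5, 6↦0, 7↦8, 8↦7, 9↦8, 10↦0]  zeros at y ∈ {6, 10}
  x = 7: [0↦1, 1↦1, 2↦3, 3↦7, 4↦2, 5↦10, 6↦9, 7↦10, 8↦2, 9↦7, 10↦3]  zeros at y ∈ ∅
  x = 8: [0↦4, 1↦10, 2↦7, 3↦6, 4↦7, 5↦10, 6↦4, 7↦0, 8↦9, 9↦9, 10↦0]  zeros at y ∈ {7, 10}
  x = 9: [0↦3, 1↦6, 2↦0, 3↦7, 4↦5, 5↦5, 6↦7, 7↦0, 8↦6, 9↦3, 10↦2]  zeros at y ∈ {2, 7}
  x = 10: [0↦9, 1↦0, 2↦4, 3↦10, 4↦7, 5↦6, 6↦7, 7↦10, 8↦4, 9↦0, 10↦9]  zeros at y ∈ {1, 9}
Collecting zeros: affine points = {(0, 0), (0, 9), (1, 3), (2, 6), (3, 1), (3, 4), (4, 3), (4, 4), (6, 6), (6, 10), (8, 7), (8, 10), (9, 2), (9, 7), (10, 1), (10, 9)}.
Total count |C(F_11)_aff| = 16.


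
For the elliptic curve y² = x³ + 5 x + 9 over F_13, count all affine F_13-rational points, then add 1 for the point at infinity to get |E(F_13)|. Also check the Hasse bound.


Affine points = {(0, 3), (0, 10), (2, 1), (2, 12), (3, 5), (3, 8), (5, 4), (5, 9), (7, 6), (7, 7), (9, 4), (9, 9), (11, 2), (11, 11), (12, 4), (12, 9)}; affine count = 16; |E(F_13)| = 17.

Discriminant check: Δ ∝ 4a³ + 27b² = 4·5³ + 27·9² = 4·125 + 27·81 ≡ 9 (mod 13). Nonzero ⇒ E is nonsingular.
For each x ∈ F_13, compute rhs = x³ + 5·x + 9 mod 13, then count y ∈ F_13 with y² ≡ rhs.
  x = 0: rhs = 9, matching y values: 3, 10 (2 points).
  x = 1: rhs = 2, matching y values: none (0 points).
  x = 2: rhs = 1, matching y values: 1, 12 (2 points).
  x = 3: rhs = 12, matching y values: 5, 8 (2 points).
  x = 4: rhs = 2, matching y values: none (0 points).
  x = 5: rhs = 3, matching y values: 4, 9 (2 points).
  x = 6: rhs = 8, matching y values: none (0 points).
  x = 7: rhs = 10, matching y values: 6, 7 (2 points).
  x = 8: rhs = 2, matching y values: none (0 points).
  x = 9: rhs = 3, matching y values: 4, 9 (2 points).
  x = 10: rhs = 6, matching y values: none (0 points).
  x = 11: rhs = 4, matching y values: 2, 11 (2 points).
  x = 12: rhs = 3, matching y values: 4, 9 (2 points).
Total affine count: 16.
Full point count |E(F_13)| = 16 + 1 = 17.
Hasse bound: |17 − (13+1)| = |3| = 3 ≤ 2√13 ≈ 7.2111 ✓.


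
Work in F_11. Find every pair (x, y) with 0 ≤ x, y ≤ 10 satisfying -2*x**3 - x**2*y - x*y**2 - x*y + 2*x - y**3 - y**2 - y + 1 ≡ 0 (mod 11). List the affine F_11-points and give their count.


Affine F_11-points: {(0, 5), (0, 8), (2, 0), (2, 1), (2, 7), (6, 3), (7, 0), (7, 1), (7, 2), (8, 4), (10, 9)}; count = 11.

For each of the 121 pairs (x, y) ∈ F_11², evaluate f(x, y) mod 11. Record the zeros.
  x = 0: [0↦1, 1↦9, 2↦9, 3↦6, 4↦5, 5↦0, 6↦7, 7↦9, 8↦0, 9↦7, 10↦2]  zeros at y ∈ {5, 8}
  x = 1: [0↦1, 1↦6, 2↦1, 3↦2, 4↦3, 5↦9, 6↦3, 7↦1, 8↦8, 9↦7, 10↦3]  zeros at y ∈ ∅
  x = 2: [0↦0, 1↦0, 2↦10, 3↦2, 4↦3, 5↦7, 6↦8, 7↦0, 8↦10, 9↦10, 10↦5]  zeros at y ∈ {0, 1, 7}
  x = 3: [0↦8, 1↦1, 2↦2, 3↦5, 4↦4, 5↦4, 6↦10, 7↦5, 8↦5, 9↦4, 10↦7]  zeros at y ∈ ∅
  x = 4: [0↦2, 1↦8, 2↦9, 3↦10, 4↦5, 5↦10, 6↦8, 7↦4, 8↦3, 9↦10, 10↦8]  zeros at y ∈ ∅
  x = 5: [0↦3, 1↦9, 2↦8, 3↦5, 4↦5, 5↦2, 6↦1, 7↦7, 8↦3, 9↦5, 10↦7]  zeros at y ∈ ∅
  x = 6: [0↦10, 1↦3, 2↦9, 3↦0, 4↦3, 5↦1, 6↦10, 7↦2, 8↦4, 9↦10, 10↦3]  zeros at y ∈ {3}
  x = 7: [0↦0, 1↦0, 2↦0, 3↦5, 4↦9, 5↦6, 6↦1, 7↦10, 8↦5, 9↦2, 10↦6]  zeros at y ∈ {0, 1, 2}
  x = 8: [0↦5, 1↦10, 2↦2, 3↦8, 4↦0, 5↦5, 6↦6, 7↦8, 8↦5, 9↦2, 10↦4]  zeros at y ∈ {4}
  x = 9: [0↦2, 1↦10, 2↦3, 3↦8, 4↦8, 5↦8, 6↦2, 7↦6, 8↦3, 9↦9, 10↦7]  zeros at y ∈ ∅
  x = 10: [0↦1, 1↦10, 2↦2, 3↦4, 4↦10, 5↦3, 6↦10, 7↦3, 8↦9, 9↦0, 10↦3]  zeros at y ∈ {9}
Collecting zeros: affine points = {(0, 5), (0, 8), (2, 0), (2, 1), (2, 7), (6, 3), (7, 0), (7, 1), (7, 2), (8, 4), (10, 9)}.
Total count |C(F_11)_aff| = 11.


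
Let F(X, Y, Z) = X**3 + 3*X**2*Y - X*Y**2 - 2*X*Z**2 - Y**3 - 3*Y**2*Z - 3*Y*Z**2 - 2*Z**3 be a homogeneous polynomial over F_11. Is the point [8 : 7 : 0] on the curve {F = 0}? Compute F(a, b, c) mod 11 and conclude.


F(8,7,0) ≡ 10 (mod 11); P is NOT on the curve.

Evaluate F(8, 7, 0) term-by-term (mod 11).
  X**3 ↦ 1·512·1·1 = 512
  3*X**2*Y ↦ 3·64·7·1 = 1344
  -X*Y**2 ↦ -1·8·49·1 = -392
  -2*X*Z**2 ↦ -2·8·1·0 = 0
  -Y**3 ↦ -1·1·343·1 = -343
  -3*Y**2*Z ↦ -3·1·49·0 = 0
  -3*Y*Z**2 ↦ -3·1·7·0 = 0
  -2*Z**3 ↦ -2·1·1·0 = 0
Sum: F(8, 7, 0) = (512) + (1344) + (-392) + (0) + (-343) + (0) + (0) + (0) = 1121.
Reducing mod 11: 1121 ≡ 10 (mod 11).
Since F(a, b, c) ≡ 10 ≠ 0 (mod 11), P does NOT lie on the curve.


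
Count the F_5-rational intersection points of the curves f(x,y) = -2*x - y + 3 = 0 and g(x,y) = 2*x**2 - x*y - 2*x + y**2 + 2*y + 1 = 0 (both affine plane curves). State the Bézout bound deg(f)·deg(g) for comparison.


Common zeros: {(3, 2), (4, 0)}; count = 2; Bézout bound = 2.

deg(f) = 1, deg(g) = 2, so Bézout bound = 2.
Scan x ∈ F_5. For each x, list the y ∈ F_5 with f(x, y) ≡ 0 and those with g(x, y) ≡ 0 (mod 5); the common zeros in that column are the intersection.
  x = 0: f ≡ 0 at y ∈ {3}; g ≡ 0 at y ∈ {4}; common: ∅.
  x = 1: f ≡ 0 at y ∈ {1}; g ≡ 0 at y ∈ ∅; common: ∅.
  x = 2: f ≡ 0 at y ∈ {4}; g ≡ 0 at y ∈ {0}; common: ∅.
  x = 3: f ≡ 0 at y ∈ {2}; g ≡ 0 at y ∈ {2, 4}; common: {2}.
  x = 4: f ≡ 0 at y ∈ {0}; g ≡ 0 at y ∈ {0, 2}; common: {0}.
Collecting: common zeros = {(3, 2), (4, 0)}, so the count is 2.
Comparison with the Bézout bound: 2 ≤ 2 = deg(f)·deg(g), as expected for curves with no common component (the bound is attained).


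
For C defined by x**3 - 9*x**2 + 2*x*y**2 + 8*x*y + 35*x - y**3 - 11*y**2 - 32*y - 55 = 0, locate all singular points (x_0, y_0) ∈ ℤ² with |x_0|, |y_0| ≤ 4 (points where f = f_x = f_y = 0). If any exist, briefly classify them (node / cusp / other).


Singular points: {(3, -2)}; classification: cusp.

Compute partial derivatives:
  f_x = 3*x**2 - 18*x + 2*y**2 + 8*y + 35.
  f_y = 4*x*y + 8*x - 3*y**2 - 22*y - 32.
Scan x_0 ∈ {−4, ..., 4}. For each x_0, f_y(x_0, y) is a polynomial in y; find its integer roots y ∈ {−4, ..., 4}, then test f_x and f at those candidates.
  x = -4: f_y(-4, y) = -3*y**2 - 38*y - 64; vanishes at y ∈ {-2}. (-4, -2): f_x = 147 ≠ 0.
  x = -3: f_y(-3, y) = -3*y**2 - 34*y - 56; vanishes at y ∈ {-2}. (-3, -2): f_x = 108 ≠ 0.
  x = -2: f_y(-2, y) = -3*y**2 - 30*y - 48; vanishes at y ∈ {-2}. (-2, -2): f_x = 75 ≠ 0.
  x = -1: f_y(-1, y) = -3*y**2 - 26*y - 40; vanishes at y ∈ {-2}. (-1, -2): f_x = 48 ≠ 0.
  x = 0: f_y(0, y) = -3*y**2 - 22*y - 32; vanishes at y ∈ {-2}. (0, -2): f_x = 27 ≠ 0.
  x = 1: f_y(1, y) = -3*y**2 - 18*y - 24; vanishes at y ∈ {-4, -2}. (1, -4): f_x = 20 ≠ 0; (1, -2): f_x = 12 ≠ 0.
  x = 2: f_y(2, y) = -3*y**2 - 14*y - 16; vanishes at y ∈ {-2}. (2, -2): f_x = 3 ≠ 0.
  x = 3: f_y(3, y) = -3*y**2 - 10*y - 8; vanishes at y ∈ {-2}. (3, -2): f_x = 0, f = 0 — SINGULAR.
  x = 4: f_y(4, y) = -3*y**2 - 6*y; vanishes at y ∈ {-2, 0}. (4, -2): f_x = 3 ≠ 0; (4, 0): f_x = 11 ≠ 0.
Only singular point on the grid: (3, -2).
Classify: substitute x = 3 + u, y = -2 + v and expand: f = u**3 + 2*u*v**2 - v**3 + v**2.
No constant or linear terms (consistent with a singular point). Quadratic part: v**2. Cubic part: u**3 + 2*u*v**2 - v**3.
The quadratic part v**2 is a perfect square, so there is a single (double) tangent line v = 0, i.e. y = -2. Restricting the cubic part to that line (v = 0) leaves u**3 ≠ 0, so f is not divisible by v and the branch is v² ≈ -u**3 to lowest order — this is a cusp.
Classification: cusp.


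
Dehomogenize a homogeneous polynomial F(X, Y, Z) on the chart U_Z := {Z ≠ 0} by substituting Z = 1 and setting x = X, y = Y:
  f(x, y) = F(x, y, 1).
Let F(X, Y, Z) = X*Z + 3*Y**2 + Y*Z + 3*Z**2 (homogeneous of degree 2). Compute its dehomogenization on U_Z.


f(x, y) = x + 3*y**2 + y + 3

On U_Z we set Z = 1. Each monomial c·X^i·Y^j·Z^k in F becomes c·x^i·y^j·1^k = c·x^i·y^j.
Substituting Z = 1: F(X, Y, 1) = x + 3*y**2 + y + 3.
Note: deg(f) ≤ deg(F) = 2; strict inequality happens when F is divisible by Z (lost terms).


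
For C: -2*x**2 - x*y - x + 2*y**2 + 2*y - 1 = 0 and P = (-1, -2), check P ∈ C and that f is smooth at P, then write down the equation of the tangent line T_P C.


Tangent line at P: 5*x - 5*y - 5 = 0.

Step 1: f(-1, -2) = 0, so P lies on C.
Step 2: partial derivatives
  f_x(x, y) = -4*x - y - 1, f_y(x, y) = -x + 4*y + 2.
  f_x(P) = 5, f_y(P) = -5 (gradient nonzero, so P is smooth).
Step 3: tangent line at P: 5·(x − -1) + -5·(y − -2) = 0.
Expanding: 5*x - 5*y - 5 = 0.


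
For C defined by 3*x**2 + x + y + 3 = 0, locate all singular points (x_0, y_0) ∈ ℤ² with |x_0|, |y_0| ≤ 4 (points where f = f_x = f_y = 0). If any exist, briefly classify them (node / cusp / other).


No singular points in the scanned grid; C is smooth there.

Compute partial derivatives:
  f_x = 6*x + 1.
  f_y = 1.
f_y = 1 is a nonzero constant, so f_y never vanishes: no point (x, y) can satisfy f = f_x = f_y = 0. In particular no (x, y) ∈ {−4, ..., 4}² is singular; the curve is smooth.


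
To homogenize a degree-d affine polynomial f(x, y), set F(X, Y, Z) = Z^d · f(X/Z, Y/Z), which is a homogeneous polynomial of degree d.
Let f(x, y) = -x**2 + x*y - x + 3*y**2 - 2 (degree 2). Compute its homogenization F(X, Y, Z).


F(X, Y, Z) = -X**2 + X*Y - X*Z + 3*Y**2 - 2*Z**2

deg(f) = 2.
Substitute x = X/Z, y = Y/Z into f, then multiply by Z^2.
  monomial -1·x^2·y^0 ↦ -1·X^2·Y^0·Z^0.
  monomial 1·x^1·y^1 ↦ 1·X^1·Y^1·Z^0.
  monomial -1·x^1·y^0 ↦ -1·X^1·Y^0·Z^1.
  monomial 3·x^0·y^2 ↦ 3·X^0·Y^2·Z^0.
  monomial -2·x^0·y^0 ↦ -2·X^0·Y^0·Z^2.
Collecting: F(X, Y, Z) = -X**2 + X*Y - X*Z + 3*Y**2 - 2*Z**2.


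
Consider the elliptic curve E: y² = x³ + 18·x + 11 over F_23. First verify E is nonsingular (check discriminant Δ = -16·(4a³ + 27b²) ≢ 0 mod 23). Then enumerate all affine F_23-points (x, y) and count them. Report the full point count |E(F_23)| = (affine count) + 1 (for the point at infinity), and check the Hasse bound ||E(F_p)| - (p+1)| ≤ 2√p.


Affine points = {(2, 3), (2, 20), (3, 0), (4, 3), (4, 20), (6, 6), (6, 17), (8, 0), (10, 8), (10, 15), (12, 0), (13, 2), (13, 21), (16, 5), (16, 18), (17, 3), (17, 20), (18, 7), (18, 16), (19, 6), (19, 17), (21, 6), (21, 17)}; affine count = 23; |E(F_23)| = 24.

Discriminant check: Δ ∝ 4a³ + 27b² = 4·18³ + 27·11² = 4·5832 + 27·121 ≡ 7 (mod 23). Nonzero ⇒ E is nonsingular.
For each x ∈ F_23, compute rhs = x³ + 18·x + 11 mod 23, then count y ∈ F_23 with y² ≡ rhs.
  x = 0: rhs = 11, matching y values: none (0 points).
  x = 1: rhs = 7, matching y values: none (0 points).
  x = 2: rhs = 9, matching y values: 3, 20 (2 points).
  x = 3: rhs = 0, matching y values: 0 (1 points).
  x = 4: rhs = 9, matching y values: 3, 20 (2 points).
  x = 5: rhs = 19, matching y values: none (0 points).
  x = 6: rhs = 13, matching y values: 6, 17 (2 points).
  x = 7: rhs = 20, matching y values: none (0 points).
  x = 8: rhs = 0, matching y values: 0 (1 points).
  x = 9: rhs = 5, matching y values: none (0 points).
  x = 10: rhs = 18, matching y values: 8, 15 (2 points).
  x = 11: rhs = 22, matching y values: none (0 points).
  x = 12: rhs = 0, matching y values: 0 (1 points).
  x = 13: rhs = 4, matching y values: 2, 21 (2 points).
  x = 14: rhs = 17, matching y values: none (0 points).
  x = 15: rhs = 22, matching y values: none (0 points).
  x = 16: rhs = 2, matching y values: 5, 18 (2 points).
  x = 17: rhs = 9, matching y values: 3, 20 (2 points).
  x = 18: rhs = 3, matching y values: 7, 16 (2 points).
  x = 19: rhs = 13, matching y values: 6, 17 (2 points).
  x = 20: rhs = 22, matching y values: none (0 points).
  x = 21: rhs = 13, matching y values: 6, 17 (2 points).
  x = 22: rhs = 15, matching y values: none (0 points).
Total affine count: 23.
Full point count |E(F_23)| = 23 + 1 = 24.
Hasse bound: |24 − (23+1)| = |0| = 0 ≤ 2√23 ≈ 9.5917 ✓.


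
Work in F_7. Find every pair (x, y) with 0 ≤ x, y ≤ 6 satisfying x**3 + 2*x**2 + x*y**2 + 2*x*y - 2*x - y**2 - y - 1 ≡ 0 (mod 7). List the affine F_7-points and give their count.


Affine F_7-points: {(0, 2), (0, 4), (1, 0), (2, 2), (3, 2), (3, 6), (6, 4), (6, 5)}; count = 8.

For each of the 49 pairs (x, y) ∈ F_7², evaluate f(x, y) mod 7. Record the zeros.
  x = 0: [0↦6, 1↦4, 2↦0, 3↦1, 4↦0, 5↦4, 6↦6]  zeros at y ∈ {2, 4}
  x = 1: [0↦0, 1↦1, 2↦2, 3↦3, 4↦4, 5↦5, 6↦6]  zeros at y ∈ {0}
  x = 2: [0↦4, 1↦1, 2↦0, 3↦1, 4↦4, 5↦2, 6↦2]  zeros at y ∈ {2}
  x = 3: [0↦3, 1↦3, 2↦0, 3↦1, 4↦6, 5↦1, 6↦0]  zeros at y ∈ {2, 6}
  x = 4: [0↦3, 1↦6, 2↦1, 3↦2, 4↦2, 5↦1, 6↦6]  zeros at y ∈ ∅
  x = 5: [0↦3, 1↦2, 2↦2, 3↦3, 4↦5, 5↦1, 6↦5]  zeros at y ∈ ∅
  x = 6: [0↦2, 1↦4, 2↦2, 3↦3, 4↦0, 5↦0, 6↦3]  zeros at y ∈ {4, 5}
Collecting zeros: affine points = {(0, 2), (0, 4), (1, 0), (2, 2), (3, 2), (3, 6), (6, 4), (6, 5)}.
Total count |C(F_7)_aff| = 8.


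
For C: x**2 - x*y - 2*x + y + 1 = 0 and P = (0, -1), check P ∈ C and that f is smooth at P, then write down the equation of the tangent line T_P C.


Tangent line at P: -x + y + 1 = 0.

Step 1: f(0, -1) = 0, so P lies on C.
Step 2: partial derivatives
  f_x(x, y) = 2*x - y - 2, f_y(x, y) = 1 - x.
  f_x(P) = -1, f_y(P) = 1 (gradient nonzero, so P is smooth).
Step 3: tangent line at P: -1·(x − 0) + 1·(y − -1) = 0.
Expanding: -x + y + 1 = 0.


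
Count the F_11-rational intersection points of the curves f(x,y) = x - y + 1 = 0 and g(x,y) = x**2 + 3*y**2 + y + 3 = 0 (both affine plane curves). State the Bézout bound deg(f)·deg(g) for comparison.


Common zeros: {(4, 5), (8, 9)}; count = 2; Bézout bound = 2.

deg(f) = 1, deg(g) = 2, so Bézout bound = 2.
Scan x ∈ F_11. For each x, list the y ∈ F_11 with f(x, y) ≡ 0 and those with g(x, y) ≡ 0 (mod 11); the common zeros in that column are the intersection.
  x = 0: f ≡ 0 at y ∈ {1}; g ≡ 0 at y ∈ {3, 4}; common: ∅.
  x = 1: f ≡ 0 at y ∈ {2}; g ≡ 0 at y ∈ ∅; common: ∅.
  x = 2: f ≡ 0 at y ∈ {3}; g ≡ 0 at y ∈ {1, 6}; common: ∅.
  x = 3: f ≡ 0 at y ∈ {4}; g ≡ 0 at y ∈ {9}; common: ∅.
  x = 4: f ≡ 0 at y ∈ {5}; g ≡ 0 at y ∈ {2, 5}; common: {5}.
  x = 5: f ≡ 0 at y ∈ {6}; g ≡ 0 at y ∈ ∅; common: ∅.
  x = 6: f ≡ 0 at y ∈ {7}; g ≡ 0 at y ∈ ∅; common: ∅.
  x = 7: f ≡ 0 at y ∈ {8}; g ≡ 0 at y ∈ {2, 5}; common: ∅.
  x = 8: f ≡ 0 at y ∈ {9}; g ≡ 0 at y ∈ {9}; common: {9}.
  x = 9: f ≡ 0 at y ∈ {10}; g ≡ 0 at y ∈ {1, 6}; common: ∅.
  x = 10: f ≡ 0 at y ∈ {0}; g ≡ 0 at y ∈ ∅; common: ∅.
Collecting: common zeros = {(4, 5), (8, 9)}, so the count is 2.
Comparison with the Bézout bound: 2 ≤ 2 = deg(f)·deg(g), as expected for curves with no common component (the bound is attained).
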